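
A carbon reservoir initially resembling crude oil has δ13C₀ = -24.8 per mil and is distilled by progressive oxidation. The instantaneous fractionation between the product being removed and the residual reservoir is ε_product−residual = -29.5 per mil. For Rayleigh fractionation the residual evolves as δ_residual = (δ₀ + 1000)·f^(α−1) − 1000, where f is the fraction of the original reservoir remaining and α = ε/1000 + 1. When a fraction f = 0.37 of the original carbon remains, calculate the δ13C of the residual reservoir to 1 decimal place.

4.2 per mil

Rayleigh residual: δ_res = (δ₀ + 1000)·f^(α−1) − 1000
α = ε/1000 + 1 = 0.97050, so α − 1 = -0.02950
f^(α−1) = 0.37^(-0.02950) = 1.029765
δ_res = (-24.8 + 1000) × 1.029765 − 1000 = 1004.227 − 1000 = 4.23 per mil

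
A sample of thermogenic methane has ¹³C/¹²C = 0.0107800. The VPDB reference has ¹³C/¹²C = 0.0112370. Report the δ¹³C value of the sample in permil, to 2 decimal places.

-40.67 permil

δ¹³C = (R_sample / R_standard − 1) × 1000
R_sample / R_standard = 0.0107800 / 0.0112370 = 0.959331
δ¹³C = (0.959331 − 1) × 1000 = -40.669 permil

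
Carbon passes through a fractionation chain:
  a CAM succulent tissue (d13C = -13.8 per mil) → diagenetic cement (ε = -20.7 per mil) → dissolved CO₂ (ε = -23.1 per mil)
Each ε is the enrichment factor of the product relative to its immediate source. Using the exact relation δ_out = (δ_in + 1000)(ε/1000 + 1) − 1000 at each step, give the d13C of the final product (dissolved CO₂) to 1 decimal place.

step 1: δ = (-13.80 + 1000)·(-20.7/1000 + 1) − 1000 = -34.21 per mil
step 2: δ = (-34.21 + 1000)·(-23.1/1000 + 1) − 1000 = -56.52 per mil

-56.5 per mil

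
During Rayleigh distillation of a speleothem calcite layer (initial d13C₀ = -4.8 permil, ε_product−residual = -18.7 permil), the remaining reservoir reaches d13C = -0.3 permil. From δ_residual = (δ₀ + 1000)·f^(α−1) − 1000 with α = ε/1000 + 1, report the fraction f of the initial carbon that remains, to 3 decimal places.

α − 1 = ε/1000 = -0.0187
(δ_res + 1000)/(δ₀ + 1000) = (-0.3 + 1000)/(-4.8 + 1000) = 999.7/995.2 = 1.004522
f = 1.004522^(1/-0.0187) = exp(ln(1.004522)/-0.0187) = exp(0.00451/-0.0187)
f = exp(-0.2413) = 0.7856

0.786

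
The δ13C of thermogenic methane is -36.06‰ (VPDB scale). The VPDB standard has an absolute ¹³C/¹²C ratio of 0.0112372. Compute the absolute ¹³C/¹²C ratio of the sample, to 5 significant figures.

R_sample = R_standard × (δ13C/1000 + 1)
R_sample = 0.0112372 × (-36.06/1000 + 1) = 0.0112372 × 0.963940
R_sample = 0.0108320

0.010832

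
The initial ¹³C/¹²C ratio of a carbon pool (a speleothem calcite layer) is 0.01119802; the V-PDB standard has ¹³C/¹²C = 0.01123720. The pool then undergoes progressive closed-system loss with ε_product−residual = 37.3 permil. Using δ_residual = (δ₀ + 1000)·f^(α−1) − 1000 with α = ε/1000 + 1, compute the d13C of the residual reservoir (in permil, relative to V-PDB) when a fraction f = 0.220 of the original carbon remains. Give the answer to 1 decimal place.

-58.2 permil

δ₀ = (0.01119802/0.01123720 − 1)×1000 = (0.996513 − 1)×1000 = -3.487 permil
α − 1 = ε/1000 = 0.0373
f^(α−1) = 0.220^(0.0373) = 0.945088
δ_res = (-3.487 + 1000) × 0.945088 − 1000 = 941.793 − 1000 = -58.21 permil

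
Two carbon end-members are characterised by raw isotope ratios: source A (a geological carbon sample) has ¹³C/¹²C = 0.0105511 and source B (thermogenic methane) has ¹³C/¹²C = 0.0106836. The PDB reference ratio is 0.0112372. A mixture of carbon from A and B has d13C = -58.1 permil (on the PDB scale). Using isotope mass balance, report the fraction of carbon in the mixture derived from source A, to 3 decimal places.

0.749

δ_A = (0.0105511/0.0112372 − 1)×1000 = (0.938944 − 1)×1000 = -61.056 permil
δ_B = (0.0106836/0.0112372 − 1)×1000 = (0.950735 − 1)×1000 = -49.265 permil
f_A = (δ_mix − δ_B)/(δ_A − δ_B) = (-58.1 − (-49.265))/(-61.056 − (-49.265))
f_A = -8.835 / -11.791 = 0.7493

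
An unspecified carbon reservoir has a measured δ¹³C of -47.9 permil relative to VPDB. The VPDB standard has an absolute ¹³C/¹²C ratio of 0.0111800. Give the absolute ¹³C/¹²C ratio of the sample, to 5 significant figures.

0.010644

R_sample = R_standard × (δ¹³C/1000 + 1)
R_sample = 0.0111800 × (-47.9/1000 + 1) = 0.0111800 × 0.952100
R_sample = 0.0106445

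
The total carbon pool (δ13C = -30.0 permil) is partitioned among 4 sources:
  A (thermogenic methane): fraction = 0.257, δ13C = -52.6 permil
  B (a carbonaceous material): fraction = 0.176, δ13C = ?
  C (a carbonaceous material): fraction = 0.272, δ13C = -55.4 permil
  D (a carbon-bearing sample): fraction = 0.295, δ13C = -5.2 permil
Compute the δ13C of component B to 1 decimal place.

Isotope mass balance: δ_bulk = Σ fᵢ·δᵢ.
-30.0 = 0.257×(-52.6) + 0.176×δ_B + 0.272×(-55.4) + 0.295×(-5.2)
0.176·δ_B = -30.0 − (-30.121) = 0.121
δ_B = 0.121 / 0.176 = 0.69 permil

0.7 permil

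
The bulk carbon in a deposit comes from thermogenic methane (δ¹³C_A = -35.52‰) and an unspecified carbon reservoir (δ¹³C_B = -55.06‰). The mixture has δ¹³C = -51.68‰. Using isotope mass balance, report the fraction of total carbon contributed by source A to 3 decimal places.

δ_mix = f_A·δ_A + (1 − f_A)·δ_B  ⇒  f_A = (δ_mix − δ_B)/(δ_A − δ_B)
f_A = (-51.68 − (-55.06)) / (-35.52 − (-55.06))
f_A = 3.38 / 19.54 = 0.1730

0.173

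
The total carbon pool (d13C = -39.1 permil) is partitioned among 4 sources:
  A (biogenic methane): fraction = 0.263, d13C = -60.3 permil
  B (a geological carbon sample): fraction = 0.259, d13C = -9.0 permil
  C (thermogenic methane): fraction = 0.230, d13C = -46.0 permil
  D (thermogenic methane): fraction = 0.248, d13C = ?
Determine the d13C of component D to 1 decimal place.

-41.7 permil

Isotope mass balance: δ_bulk = Σ fᵢ·δᵢ.
-39.1 = 0.263×(-60.3) + 0.259×(-9.0) + 0.230×(-46.0) + 0.248×δ_D
0.248·δ_D = -39.1 − (-28.770) = -10.330
δ_D = -10.330 / 0.248 = -41.65 permil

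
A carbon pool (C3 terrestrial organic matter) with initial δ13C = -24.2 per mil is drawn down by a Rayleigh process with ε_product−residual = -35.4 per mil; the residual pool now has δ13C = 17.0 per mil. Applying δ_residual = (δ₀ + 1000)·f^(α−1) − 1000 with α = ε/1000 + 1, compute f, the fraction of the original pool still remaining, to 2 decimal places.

α − 1 = ε/1000 = -0.0354
(δ_res + 1000)/(δ₀ + 1000) = (17.0 + 1000)/(-24.2 + 1000) = 1017.0/975.8 = 1.042222
f = 1.042222^(1/-0.0354) = exp(ln(1.042222)/-0.0354) = exp(0.04135/-0.0354)
f = exp(-1.1682) = 0.3109

0.31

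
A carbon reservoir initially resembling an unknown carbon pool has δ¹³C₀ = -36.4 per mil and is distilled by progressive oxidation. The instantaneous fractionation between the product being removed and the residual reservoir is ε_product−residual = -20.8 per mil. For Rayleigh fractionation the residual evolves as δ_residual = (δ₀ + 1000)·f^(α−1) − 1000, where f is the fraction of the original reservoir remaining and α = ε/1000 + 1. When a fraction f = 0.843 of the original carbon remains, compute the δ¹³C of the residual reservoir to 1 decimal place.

Rayleigh residual: δ_res = (δ₀ + 1000)·f^(α−1) − 1000
α = ε/1000 + 1 = 0.97920, so α − 1 = -0.02080
f^(α−1) = 0.843^(-0.02080) = 1.003559
δ_res = (-36.4 + 1000) × 1.003559 − 1000 = 967.029 − 1000 = -32.97 per mil

-33.0 per mil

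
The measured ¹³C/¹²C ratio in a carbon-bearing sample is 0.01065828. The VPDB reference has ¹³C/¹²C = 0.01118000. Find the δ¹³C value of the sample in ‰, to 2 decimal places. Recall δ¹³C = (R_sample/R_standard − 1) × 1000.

-46.67‰

δ¹³C = (R_sample / R_standard − 1) × 1000
R_sample / R_standard = 0.01065828 / 0.01118000 = 0.953335
δ¹³C = (0.953335 − 1) × 1000 = -46.665‰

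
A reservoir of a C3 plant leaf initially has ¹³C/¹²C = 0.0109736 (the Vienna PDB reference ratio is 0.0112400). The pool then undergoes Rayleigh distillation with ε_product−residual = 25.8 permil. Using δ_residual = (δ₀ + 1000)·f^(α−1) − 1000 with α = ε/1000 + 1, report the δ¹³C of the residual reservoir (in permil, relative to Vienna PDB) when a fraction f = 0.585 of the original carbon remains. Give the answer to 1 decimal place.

-37.1 permil

δ₀ = (0.0109736/0.0112400 − 1)×1000 = (0.976299 − 1)×1000 = -23.701 permil
α − 1 = ε/1000 = 0.0258
f^(α−1) = 0.585^(0.0258) = 0.986263
δ_res = (-23.701 + 1000) × 0.986263 − 1000 = 962.887 − 1000 = -37.11 permil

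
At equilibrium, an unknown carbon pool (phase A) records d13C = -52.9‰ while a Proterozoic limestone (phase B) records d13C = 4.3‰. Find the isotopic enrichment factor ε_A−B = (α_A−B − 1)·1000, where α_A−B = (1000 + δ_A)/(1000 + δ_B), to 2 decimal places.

α_A−B = (1000 + -52.9) / (1000 + 4.3) = 947.1 / 1004.3 = 0.943045
ε_A−B = (0.943045 − 1) × 1000 = -56.955‰
(The approximation ε ≈ δ_A − δ_B would give -57.2‰.)

-56.96‰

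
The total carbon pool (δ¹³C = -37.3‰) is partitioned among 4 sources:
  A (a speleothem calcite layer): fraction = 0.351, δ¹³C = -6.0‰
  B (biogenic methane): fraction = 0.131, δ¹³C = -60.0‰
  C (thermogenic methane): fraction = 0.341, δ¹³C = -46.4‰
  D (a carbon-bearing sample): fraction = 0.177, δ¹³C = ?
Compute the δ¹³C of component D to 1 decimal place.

-65.0‰

Isotope mass balance: δ_bulk = Σ fᵢ·δᵢ.
-37.3 = 0.351×(-6.0) + 0.131×(-60.0) + 0.341×(-46.4) + 0.177×δ_D
0.177·δ_D = -37.3 − (-25.788) = -11.512
δ_D = -11.512 / 0.177 = -65.04‰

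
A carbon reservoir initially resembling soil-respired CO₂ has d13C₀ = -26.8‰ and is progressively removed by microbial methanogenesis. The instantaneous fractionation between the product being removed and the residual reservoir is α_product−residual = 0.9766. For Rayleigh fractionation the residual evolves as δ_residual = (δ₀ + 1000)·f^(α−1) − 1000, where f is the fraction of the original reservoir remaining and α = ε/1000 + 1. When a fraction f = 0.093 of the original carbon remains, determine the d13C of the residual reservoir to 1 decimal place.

Rayleigh residual: δ_res = (δ₀ + 1000)·f^(α−1) − 1000
α − 1 = -0.02340
f^(α−1) = 0.093^(-0.02340) = 1.057152
δ_res = (-26.8 + 1000) × 1.057152 − 1000 = 1028.820 − 1000 = 28.82‰

28.8‰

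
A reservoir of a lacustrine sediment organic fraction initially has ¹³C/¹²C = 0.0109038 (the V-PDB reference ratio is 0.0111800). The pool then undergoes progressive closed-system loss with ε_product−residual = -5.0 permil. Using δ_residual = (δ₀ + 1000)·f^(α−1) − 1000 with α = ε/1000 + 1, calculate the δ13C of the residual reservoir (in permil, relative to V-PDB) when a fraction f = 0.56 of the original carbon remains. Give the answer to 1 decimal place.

-21.9 permil

δ₀ = (0.0109038/0.0111800 − 1)×1000 = (0.975295 − 1)×1000 = -24.705 permil
α − 1 = ε/1000 = -0.0050
f^(α−1) = 0.56^(-0.0050) = 1.002903
δ_res = (-24.705 + 1000) × 1.002903 − 1000 = 978.127 − 1000 = -21.87 permil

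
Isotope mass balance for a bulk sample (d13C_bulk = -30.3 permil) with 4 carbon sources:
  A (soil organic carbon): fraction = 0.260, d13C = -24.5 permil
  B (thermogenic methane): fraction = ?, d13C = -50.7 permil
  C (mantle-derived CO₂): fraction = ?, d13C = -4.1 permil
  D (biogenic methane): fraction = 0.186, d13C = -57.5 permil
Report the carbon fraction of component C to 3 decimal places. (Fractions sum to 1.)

0.319

Let f_C and f_B be the unknown fractions; fractions sum to 1 so f_C + f_B = 0.554.
Mass balance: Σ fᵢ·δᵢ = δ_bulk ⇒ f_C·(-4.1) + f_B·(-50.7) = -30.3 − (-17.065) = -13.235
Substitute f_B = 0.554 − f_C:
f_C·(-4.1 − -50.7) = -13.235 − 0.554×(-50.7) = 14.853
f_C = 14.853 / 46.6 = 0.3187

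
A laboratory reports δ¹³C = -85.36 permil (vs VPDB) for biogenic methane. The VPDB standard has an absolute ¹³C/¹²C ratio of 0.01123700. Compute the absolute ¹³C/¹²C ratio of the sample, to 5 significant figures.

R_sample = R_standard × (δ¹³C/1000 + 1)
R_sample = 0.01123700 × (-85.36/1000 + 1) = 0.01123700 × 0.914640
R_sample = 0.0102778

0.010278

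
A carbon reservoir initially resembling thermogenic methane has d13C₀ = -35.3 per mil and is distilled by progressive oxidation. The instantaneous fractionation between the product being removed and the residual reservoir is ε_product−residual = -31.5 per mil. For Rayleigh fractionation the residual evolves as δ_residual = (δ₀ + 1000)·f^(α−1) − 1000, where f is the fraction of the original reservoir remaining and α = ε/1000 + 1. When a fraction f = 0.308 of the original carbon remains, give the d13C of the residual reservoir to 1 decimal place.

1.2 per mil

Rayleigh residual: δ_res = (δ₀ + 1000)·f^(α−1) − 1000
α = ε/1000 + 1 = 0.96850, so α − 1 = -0.03150
f^(α−1) = 0.308^(-0.03150) = 1.037793
δ_res = (-35.3 + 1000) × 1.037793 − 1000 = 1001.159 − 1000 = 1.16 per mil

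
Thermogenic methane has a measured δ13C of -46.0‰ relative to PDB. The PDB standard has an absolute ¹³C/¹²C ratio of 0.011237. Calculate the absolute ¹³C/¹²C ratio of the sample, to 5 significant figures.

R_sample = R_standard × (δ13C/1000 + 1)
R_sample = 0.011237 × (-46.0/1000 + 1) = 0.011237 × 0.954000
R_sample = 0.0107201

0.010720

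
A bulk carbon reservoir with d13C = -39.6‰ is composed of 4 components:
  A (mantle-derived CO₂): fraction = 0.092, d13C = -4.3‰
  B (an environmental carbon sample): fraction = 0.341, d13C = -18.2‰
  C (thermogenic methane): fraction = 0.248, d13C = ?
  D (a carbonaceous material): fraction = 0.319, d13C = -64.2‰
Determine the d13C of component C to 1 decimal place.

-50.5‰

Isotope mass balance: δ_bulk = Σ fᵢ·δᵢ.
-39.6 = 0.092×(-4.3) + 0.341×(-18.2) + 0.248×δ_C + 0.319×(-64.2)
0.248·δ_C = -39.6 − (-27.082) = -12.518
δ_C = -12.518 / 0.248 = -50.48‰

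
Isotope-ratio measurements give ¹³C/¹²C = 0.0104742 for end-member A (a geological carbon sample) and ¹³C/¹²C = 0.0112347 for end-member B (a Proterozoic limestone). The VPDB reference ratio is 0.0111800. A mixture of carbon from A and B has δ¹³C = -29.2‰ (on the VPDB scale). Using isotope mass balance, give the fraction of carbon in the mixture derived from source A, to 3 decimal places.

0.501

δ_A = (0.0104742/0.0111800 − 1)×1000 = (0.936869 − 1)×1000 = -63.131‰
δ_B = (0.0112347/0.0111800 − 1)×1000 = (1.004893 − 1)×1000 = 4.893‰
f_A = (δ_mix − δ_B)/(δ_A − δ_B) = (-29.2 − (4.893))/(-63.131 − (4.893))
f_A = -34.093 / -68.023 = 0.5012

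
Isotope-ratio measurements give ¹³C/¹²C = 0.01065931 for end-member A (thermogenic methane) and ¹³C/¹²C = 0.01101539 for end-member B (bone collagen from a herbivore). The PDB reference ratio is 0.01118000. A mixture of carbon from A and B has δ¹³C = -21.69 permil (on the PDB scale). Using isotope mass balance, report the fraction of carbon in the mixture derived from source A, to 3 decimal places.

δ_A = (0.01065931/0.01118000 − 1)×1000 = (0.953427 − 1)×1000 = -46.573 permil
δ_B = (0.01101539/0.01118000 − 1)×1000 = (0.985276 − 1)×1000 = -14.724 permil
f_A = (δ_mix − δ_B)/(δ_A − δ_B) = (-21.69 − (-14.724))/(-46.573 − (-14.724))
f_A = -6.966 / -31.850 = 0.2187

0.219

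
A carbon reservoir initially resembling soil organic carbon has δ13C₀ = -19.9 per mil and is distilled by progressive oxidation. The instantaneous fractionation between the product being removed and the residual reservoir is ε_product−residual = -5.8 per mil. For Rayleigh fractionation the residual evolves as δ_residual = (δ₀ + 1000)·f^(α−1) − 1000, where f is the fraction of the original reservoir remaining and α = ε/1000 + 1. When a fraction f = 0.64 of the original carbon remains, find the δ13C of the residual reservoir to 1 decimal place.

Rayleigh residual: δ_res = (δ₀ + 1000)·f^(α−1) − 1000
α = ε/1000 + 1 = 0.99420, so α − 1 = -0.00580
f^(α−1) = 0.64^(-0.00580) = 1.002592
δ_res = (-19.9 + 1000) × 1.002592 − 1000 = 982.640 − 1000 = -17.36 per mil

-17.4 per mil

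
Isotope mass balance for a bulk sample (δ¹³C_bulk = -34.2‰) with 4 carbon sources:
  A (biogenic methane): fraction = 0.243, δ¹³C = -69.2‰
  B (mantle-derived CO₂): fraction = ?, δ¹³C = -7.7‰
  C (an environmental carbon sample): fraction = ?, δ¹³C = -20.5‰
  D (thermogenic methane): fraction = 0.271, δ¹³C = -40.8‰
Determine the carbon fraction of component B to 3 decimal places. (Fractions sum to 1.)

Let f_B and f_C be the unknown fractions; fractions sum to 1 so f_B + f_C = 0.486.
Mass balance: Σ fᵢ·δᵢ = δ_bulk ⇒ f_B·(-7.7) + f_C·(-20.5) = -34.2 − (-27.872) = -6.328
Substitute f_C = 0.486 − f_B:
f_B·(-7.7 − -20.5) = -6.328 − 0.486×(-20.5) = 3.635
f_B = 3.635 / 12.8 = 0.2840

0.284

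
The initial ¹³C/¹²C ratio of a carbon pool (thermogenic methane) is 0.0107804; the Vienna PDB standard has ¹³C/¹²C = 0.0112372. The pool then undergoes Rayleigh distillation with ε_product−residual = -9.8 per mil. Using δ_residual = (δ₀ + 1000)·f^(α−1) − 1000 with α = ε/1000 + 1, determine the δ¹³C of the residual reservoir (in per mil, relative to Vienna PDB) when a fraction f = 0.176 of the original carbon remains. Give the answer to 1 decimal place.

-24.2 per mil

δ₀ = (0.0107804/0.0112372 − 1)×1000 = (0.959349 − 1)×1000 = -40.651 per mil
α − 1 = ε/1000 = -0.0098
f^(α−1) = 0.176^(-0.0098) = 1.017171
δ_res = (-40.651 + 1000) × 1.017171 − 1000 = 975.822 − 1000 = -24.18 per mil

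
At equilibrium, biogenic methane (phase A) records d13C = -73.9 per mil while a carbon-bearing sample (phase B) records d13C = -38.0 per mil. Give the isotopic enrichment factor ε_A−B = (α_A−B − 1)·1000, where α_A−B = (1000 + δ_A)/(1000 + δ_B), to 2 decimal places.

-37.32 per mil

α_A−B = (1000 + -73.9) / (1000 + -38.0) = 926.1 / 962.0 = 0.962682
ε_A−B = (0.962682 − 1) × 1000 = -37.318 per mil
(The approximation ε ≈ δ_A − δ_B would give -35.9 per mil.)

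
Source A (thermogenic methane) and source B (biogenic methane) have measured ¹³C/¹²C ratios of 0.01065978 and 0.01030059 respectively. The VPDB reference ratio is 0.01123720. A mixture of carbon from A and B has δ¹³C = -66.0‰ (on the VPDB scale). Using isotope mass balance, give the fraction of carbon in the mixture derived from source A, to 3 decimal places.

0.543

δ_A = (0.01065978/0.01123720 − 1)×1000 = (0.948615 − 1)×1000 = -51.385‰
δ_B = (0.01030059/0.01123720 − 1)×1000 = (0.916651 − 1)×1000 = -83.349‰
f_A = (δ_mix − δ_B)/(δ_A − δ_B) = (-66.0 − (-83.349))/(-51.385 − (-83.349))
f_A = 17.349 / 31.964 = 0.5428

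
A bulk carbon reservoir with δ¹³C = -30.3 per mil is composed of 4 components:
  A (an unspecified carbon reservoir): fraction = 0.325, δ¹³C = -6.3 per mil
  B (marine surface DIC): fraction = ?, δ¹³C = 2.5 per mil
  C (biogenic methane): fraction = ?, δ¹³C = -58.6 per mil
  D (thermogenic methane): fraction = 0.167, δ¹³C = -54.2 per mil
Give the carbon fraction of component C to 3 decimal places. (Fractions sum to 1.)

Let f_C and f_B be the unknown fractions; fractions sum to 1 so f_C + f_B = 0.508.
Mass balance: Σ fᵢ·δᵢ = δ_bulk ⇒ f_C·(-58.6) + f_B·(2.5) = -30.3 − (-11.099) = -19.201
Substitute f_B = 0.508 − f_C:
f_C·(-58.6 − 2.5) = -19.201 − 0.508×(2.5) = -20.471
f_C = -20.471 / -61.1 = 0.3350

0.335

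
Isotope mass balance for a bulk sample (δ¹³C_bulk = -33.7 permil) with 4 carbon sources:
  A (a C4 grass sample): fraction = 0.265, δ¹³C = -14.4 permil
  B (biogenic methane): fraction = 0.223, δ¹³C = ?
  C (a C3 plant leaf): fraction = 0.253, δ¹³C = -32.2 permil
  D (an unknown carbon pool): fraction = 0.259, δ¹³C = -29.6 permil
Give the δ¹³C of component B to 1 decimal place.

-63.1 permil

Isotope mass balance: δ_bulk = Σ fᵢ·δᵢ.
-33.7 = 0.265×(-14.4) + 0.223×δ_B + 0.253×(-32.2) + 0.259×(-29.6)
0.223·δ_B = -33.7 − (-19.629) = -14.071
δ_B = -14.071 / 0.223 = -63.10 permil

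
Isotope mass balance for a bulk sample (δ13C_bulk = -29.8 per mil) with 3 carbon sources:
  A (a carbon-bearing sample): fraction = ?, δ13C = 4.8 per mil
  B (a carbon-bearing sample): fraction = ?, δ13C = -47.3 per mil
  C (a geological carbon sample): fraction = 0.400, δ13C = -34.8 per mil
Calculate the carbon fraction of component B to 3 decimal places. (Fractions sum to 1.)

0.360

Let f_B and f_A be the unknown fractions; fractions sum to 1 so f_B + f_A = 0.600.
Mass balance: Σ fᵢ·δᵢ = δ_bulk ⇒ f_B·(-47.3) + f_A·(4.8) = -29.8 − (-13.920) = -15.880
Substitute f_A = 0.600 − f_B:
f_B·(-47.3 − 4.8) = -15.880 − 0.600×(4.8) = -18.760
f_B = -18.760 / -52.1 = 0.3601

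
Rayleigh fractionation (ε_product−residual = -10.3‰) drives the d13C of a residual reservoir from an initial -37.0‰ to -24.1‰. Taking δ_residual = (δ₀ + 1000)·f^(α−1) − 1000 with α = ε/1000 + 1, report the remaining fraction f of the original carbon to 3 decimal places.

0.275

α − 1 = ε/1000 = -0.0103
(δ_res + 1000)/(δ₀ + 1000) = (-24.1 + 1000)/(-37.0 + 1000) = 975.9/963.0 = 1.013396
f = 1.013396^(1/-0.0103) = exp(ln(1.013396)/-0.0103) = exp(0.01331/-0.0103)
f = exp(-1.2919) = 0.2747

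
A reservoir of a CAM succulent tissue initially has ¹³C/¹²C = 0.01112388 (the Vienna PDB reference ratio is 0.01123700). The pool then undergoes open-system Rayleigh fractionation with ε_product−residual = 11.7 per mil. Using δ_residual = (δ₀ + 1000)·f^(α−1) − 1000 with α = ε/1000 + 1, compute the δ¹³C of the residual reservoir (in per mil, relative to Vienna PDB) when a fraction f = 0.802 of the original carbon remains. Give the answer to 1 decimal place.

δ₀ = (0.01112388/0.01123700 − 1)×1000 = (0.989933 − 1)×1000 = -10.067 per mil
α − 1 = ε/1000 = 0.0117
f^(α−1) = 0.802^(0.0117) = 0.997422
δ_res = (-10.067 + 1000) × 0.997422 − 1000 = 987.381 − 1000 = -12.62 per mil

-12.6 per mil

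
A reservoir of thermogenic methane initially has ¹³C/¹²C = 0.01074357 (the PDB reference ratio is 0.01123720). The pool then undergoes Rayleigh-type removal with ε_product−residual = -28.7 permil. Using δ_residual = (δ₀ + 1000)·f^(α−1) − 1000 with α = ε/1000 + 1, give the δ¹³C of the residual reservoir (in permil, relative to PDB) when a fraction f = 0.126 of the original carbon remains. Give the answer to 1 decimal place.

δ₀ = (0.01074357/0.01123720 − 1)×1000 = (0.956072 − 1)×1000 = -43.928 permil
α − 1 = ε/1000 = -0.0287
f^(α−1) = 0.126^(-0.0287) = 1.061254
δ_res = (-43.928 + 1000) × 1.061254 − 1000 = 1014.635 − 1000 = 14.64 permil

14.6 permil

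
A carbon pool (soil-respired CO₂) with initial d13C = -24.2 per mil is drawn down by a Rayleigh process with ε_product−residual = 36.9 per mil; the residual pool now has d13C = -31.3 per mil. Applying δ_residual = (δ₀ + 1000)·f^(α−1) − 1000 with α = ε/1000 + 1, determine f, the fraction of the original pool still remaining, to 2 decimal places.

0.82

α − 1 = ε/1000 = 0.0369
(δ_res + 1000)/(δ₀ + 1000) = (-31.3 + 1000)/(-24.2 + 1000) = 968.7/975.8 = 0.992724
f = 0.992724^(1/0.0369) = exp(ln(0.992724)/0.0369) = exp(-0.00730/0.0369)
f = exp(-0.1979) = 0.8204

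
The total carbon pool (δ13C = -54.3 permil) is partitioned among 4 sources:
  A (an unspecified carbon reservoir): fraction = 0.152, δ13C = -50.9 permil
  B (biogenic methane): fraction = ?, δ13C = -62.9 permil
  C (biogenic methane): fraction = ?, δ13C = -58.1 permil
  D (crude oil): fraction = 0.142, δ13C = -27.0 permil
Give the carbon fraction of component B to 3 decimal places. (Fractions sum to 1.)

Let f_B and f_C be the unknown fractions; fractions sum to 1 so f_B + f_C = 0.706.
Mass balance: Σ fᵢ·δᵢ = δ_bulk ⇒ f_B·(-62.9) + f_C·(-58.1) = -54.3 − (-11.571) = -42.729
Substitute f_C = 0.706 − f_B:
f_B·(-62.9 − -58.1) = -42.729 − 0.706×(-58.1) = -1.711
f_B = -1.711 / -4.8 = 0.3564

0.356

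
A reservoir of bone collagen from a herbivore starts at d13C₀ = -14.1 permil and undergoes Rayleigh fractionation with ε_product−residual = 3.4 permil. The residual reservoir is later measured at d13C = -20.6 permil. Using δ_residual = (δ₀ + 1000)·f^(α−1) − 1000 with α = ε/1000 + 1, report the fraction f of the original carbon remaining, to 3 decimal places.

α − 1 = ε/1000 = 0.0034
(δ_res + 1000)/(δ₀ + 1000) = (-20.6 + 1000)/(-14.1 + 1000) = 979.4/985.9 = 0.993407
f = 0.993407^(1/0.0034) = exp(ln(0.993407)/0.0034) = exp(-0.00661/0.0034)
f = exp(-1.9455) = 0.1429

0.143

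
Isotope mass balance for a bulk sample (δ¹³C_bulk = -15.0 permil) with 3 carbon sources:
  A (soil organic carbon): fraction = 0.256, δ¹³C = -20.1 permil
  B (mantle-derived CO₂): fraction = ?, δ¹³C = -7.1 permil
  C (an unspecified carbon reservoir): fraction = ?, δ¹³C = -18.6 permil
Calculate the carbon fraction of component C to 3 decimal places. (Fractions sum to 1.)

0.398

Let f_C and f_B be the unknown fractions; fractions sum to 1 so f_C + f_B = 0.744.
Mass balance: Σ fᵢ·δᵢ = δ_bulk ⇒ f_C·(-18.6) + f_B·(-7.1) = -15.0 − (-5.146) = -9.854
Substitute f_B = 0.744 − f_C:
f_C·(-18.6 − -7.1) = -9.854 − 0.744×(-7.1) = -4.572
f_C = -4.572 / -11.5 = 0.3976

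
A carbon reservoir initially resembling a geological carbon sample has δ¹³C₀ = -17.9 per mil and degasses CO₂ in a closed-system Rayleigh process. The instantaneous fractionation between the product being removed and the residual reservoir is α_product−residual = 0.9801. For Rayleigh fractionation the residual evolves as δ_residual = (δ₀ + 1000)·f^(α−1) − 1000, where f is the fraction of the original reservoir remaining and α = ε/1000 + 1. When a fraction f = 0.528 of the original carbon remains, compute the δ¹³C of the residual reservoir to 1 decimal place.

-5.3 per mil

Rayleigh residual: δ_res = (δ₀ + 1000)·f^(α−1) − 1000
α − 1 = -0.01990
f^(α−1) = 0.528^(-0.01990) = 1.012790
δ_res = (-17.9 + 1000) × 1.012790 − 1000 = 994.661 − 1000 = -5.34 per mil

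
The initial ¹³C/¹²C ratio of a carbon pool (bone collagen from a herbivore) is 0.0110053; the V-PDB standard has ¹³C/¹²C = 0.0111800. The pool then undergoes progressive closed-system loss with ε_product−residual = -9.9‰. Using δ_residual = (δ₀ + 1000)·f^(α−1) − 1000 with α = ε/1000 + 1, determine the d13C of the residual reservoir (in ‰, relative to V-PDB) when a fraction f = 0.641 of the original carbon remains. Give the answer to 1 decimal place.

-11.3‰

δ₀ = (0.0110053/0.0111800 − 1)×1000 = (0.984374 − 1)×1000 = -15.626‰
α − 1 = ε/1000 = -0.0099
f^(α−1) = 0.641^(-0.0099) = 1.004412
δ_res = (-15.626 + 1000) × 1.004412 − 1000 = 988.717 − 1000 = -11.28‰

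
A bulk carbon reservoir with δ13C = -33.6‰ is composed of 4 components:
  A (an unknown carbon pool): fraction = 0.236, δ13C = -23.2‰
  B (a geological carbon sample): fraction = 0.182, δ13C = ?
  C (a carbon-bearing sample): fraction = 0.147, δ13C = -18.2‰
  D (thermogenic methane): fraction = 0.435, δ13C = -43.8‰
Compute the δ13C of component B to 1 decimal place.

Isotope mass balance: δ_bulk = Σ fᵢ·δᵢ.
-33.6 = 0.236×(-23.2) + 0.182×δ_B + 0.147×(-18.2) + 0.435×(-43.8)
0.182·δ_B = -33.6 − (-27.204) = -6.396
δ_B = -6.396 / 0.182 = -35.15‰

-35.1‰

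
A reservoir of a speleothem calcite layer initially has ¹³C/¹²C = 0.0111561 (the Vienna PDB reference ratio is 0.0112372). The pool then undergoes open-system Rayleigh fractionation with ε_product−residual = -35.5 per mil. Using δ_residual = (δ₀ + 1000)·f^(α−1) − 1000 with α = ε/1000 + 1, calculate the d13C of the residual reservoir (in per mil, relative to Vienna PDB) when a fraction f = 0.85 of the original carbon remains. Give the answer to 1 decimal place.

δ₀ = (0.0111561/0.0112372 − 1)×1000 = (0.992783 − 1)×1000 = -7.217 per mil
α − 1 = ε/1000 = -0.0355
f^(α−1) = 0.85^(-0.0355) = 1.005786
δ_res = (-7.217 + 1000) × 1.005786 − 1000 = 998.527 − 1000 = -1.47 per mil

-1.5 per mil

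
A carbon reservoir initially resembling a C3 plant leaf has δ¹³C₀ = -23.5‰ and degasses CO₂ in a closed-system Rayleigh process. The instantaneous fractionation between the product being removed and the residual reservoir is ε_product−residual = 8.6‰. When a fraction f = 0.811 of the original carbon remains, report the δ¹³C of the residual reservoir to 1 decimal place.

-25.3‰

Rayleigh residual: δ_res = (δ₀ + 1000)·f^(α−1) − 1000
α = ε/1000 + 1 = 1.00860, so α − 1 = 0.00860
f^(α−1) = 0.811^(0.00860) = 0.998200
δ_res = (-23.5 + 1000) × 0.998200 − 1000 = 974.742 − 1000 = -25.26‰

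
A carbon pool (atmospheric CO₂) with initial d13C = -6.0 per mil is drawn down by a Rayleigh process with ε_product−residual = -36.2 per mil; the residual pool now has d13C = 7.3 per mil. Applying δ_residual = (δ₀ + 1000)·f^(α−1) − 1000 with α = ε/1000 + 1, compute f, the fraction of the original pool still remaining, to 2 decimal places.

α − 1 = ε/1000 = -0.0362
(δ_res + 1000)/(δ₀ + 1000) = (7.3 + 1000)/(-6.0 + 1000) = 1007.3/994.0 = 1.013380
f = 1.013380^(1/-0.0362) = exp(ln(1.013380)/-0.0362) = exp(0.01329/-0.0362)
f = exp(-0.3672) = 0.6927

0.69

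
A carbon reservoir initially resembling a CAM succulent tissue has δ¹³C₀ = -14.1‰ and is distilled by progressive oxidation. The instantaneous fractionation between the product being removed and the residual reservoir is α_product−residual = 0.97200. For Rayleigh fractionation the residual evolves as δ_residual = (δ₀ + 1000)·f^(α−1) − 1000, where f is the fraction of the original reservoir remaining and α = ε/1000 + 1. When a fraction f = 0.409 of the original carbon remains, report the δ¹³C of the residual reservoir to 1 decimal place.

10.9‰

Rayleigh residual: δ_res = (δ₀ + 1000)·f^(α−1) − 1000
α − 1 = -0.02800
f^(α−1) = 0.409^(-0.02800) = 1.025349
δ_res = (-14.1 + 1000) × 1.025349 − 1000 = 1010.892 − 1000 = 10.89‰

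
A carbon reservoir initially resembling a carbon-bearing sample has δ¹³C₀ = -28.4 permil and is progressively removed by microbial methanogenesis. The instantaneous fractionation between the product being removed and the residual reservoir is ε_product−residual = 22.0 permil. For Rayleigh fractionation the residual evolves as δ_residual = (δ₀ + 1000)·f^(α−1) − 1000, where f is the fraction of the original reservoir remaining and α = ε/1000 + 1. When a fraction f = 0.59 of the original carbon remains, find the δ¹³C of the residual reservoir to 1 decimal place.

Rayleigh residual: δ_res = (δ₀ + 1000)·f^(α−1) − 1000
α = ε/1000 + 1 = 1.02200, so α − 1 = 0.02200
f^(α−1) = 0.59^(0.02200) = 0.988459
δ_res = (-28.4 + 1000) × 0.988459 − 1000 = 960.387 − 1000 = -39.61 permil

-39.6 permil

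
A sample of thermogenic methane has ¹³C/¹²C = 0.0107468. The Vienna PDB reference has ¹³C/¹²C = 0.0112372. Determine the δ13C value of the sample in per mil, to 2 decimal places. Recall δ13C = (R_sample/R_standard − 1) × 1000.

-43.64 per mil

δ13C = (R_sample / R_standard − 1) × 1000
R_sample / R_standard = 0.0107468 / 0.0112372 = 0.956359
δ13C = (0.956359 − 1) × 1000 = -43.641 per mil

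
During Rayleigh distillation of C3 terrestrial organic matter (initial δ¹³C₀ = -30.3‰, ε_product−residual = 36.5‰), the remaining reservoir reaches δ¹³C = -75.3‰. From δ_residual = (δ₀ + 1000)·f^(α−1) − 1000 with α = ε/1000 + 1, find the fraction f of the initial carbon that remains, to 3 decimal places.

α − 1 = ε/1000 = 0.0365
(δ_res + 1000)/(δ₀ + 1000) = (-75.3 + 1000)/(-30.3 + 1000) = 924.7/969.7 = 0.953594
f = 0.953594^(1/0.0365) = exp(ln(0.953594)/0.0365) = exp(-0.04752/0.0365)
f = exp(-1.3018) = 0.2720

0.272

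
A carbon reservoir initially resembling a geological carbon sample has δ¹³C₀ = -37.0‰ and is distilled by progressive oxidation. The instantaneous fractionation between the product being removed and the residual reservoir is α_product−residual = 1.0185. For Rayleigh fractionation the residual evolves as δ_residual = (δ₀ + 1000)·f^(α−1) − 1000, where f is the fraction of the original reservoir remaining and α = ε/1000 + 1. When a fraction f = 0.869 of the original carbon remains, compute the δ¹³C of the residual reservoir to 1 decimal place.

-39.5‰

Rayleigh residual: δ_res = (δ₀ + 1000)·f^(α−1) − 1000
α − 1 = 0.01850
f^(α−1) = 0.869^(0.01850) = 0.997406
δ_res = (-37.0 + 1000) × 0.997406 − 1000 = 960.502 − 1000 = -39.50‰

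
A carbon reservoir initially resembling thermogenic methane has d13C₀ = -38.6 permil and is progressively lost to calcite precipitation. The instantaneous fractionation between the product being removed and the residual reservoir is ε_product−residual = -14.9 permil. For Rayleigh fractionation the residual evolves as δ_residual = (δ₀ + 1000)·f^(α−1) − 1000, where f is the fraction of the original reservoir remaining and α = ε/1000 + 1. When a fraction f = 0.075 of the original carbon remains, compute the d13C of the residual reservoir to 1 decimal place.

-0.8 permil

Rayleigh residual: δ_res = (δ₀ + 1000)·f^(α−1) − 1000
α = ε/1000 + 1 = 0.98510, so α − 1 = -0.01490
f^(α−1) = 0.075^(-0.01490) = 1.039349
δ_res = (-38.6 + 1000) × 1.039349 − 1000 = 999.231 − 1000 = -0.77 permil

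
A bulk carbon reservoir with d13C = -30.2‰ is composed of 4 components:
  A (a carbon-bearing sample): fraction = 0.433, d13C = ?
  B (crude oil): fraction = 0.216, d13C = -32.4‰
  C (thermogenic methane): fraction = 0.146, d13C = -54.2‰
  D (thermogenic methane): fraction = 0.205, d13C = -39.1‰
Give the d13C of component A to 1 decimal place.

Isotope mass balance: δ_bulk = Σ fᵢ·δᵢ.
-30.2 = 0.433×δ_A + 0.216×(-32.4) + 0.146×(-54.2) + 0.205×(-39.1)
0.433·δ_A = -30.2 − (-22.927) = -7.273
δ_A = -7.273 / 0.433 = -16.80‰

-16.8‰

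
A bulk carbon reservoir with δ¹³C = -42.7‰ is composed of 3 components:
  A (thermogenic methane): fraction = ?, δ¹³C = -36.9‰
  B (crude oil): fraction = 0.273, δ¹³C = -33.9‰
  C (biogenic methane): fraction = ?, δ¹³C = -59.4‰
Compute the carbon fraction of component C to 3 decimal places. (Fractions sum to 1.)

0.294

Let f_C and f_A be the unknown fractions; fractions sum to 1 so f_C + f_A = 0.727.
Mass balance: Σ fᵢ·δᵢ = δ_bulk ⇒ f_C·(-59.4) + f_A·(-36.9) = -42.7 − (-9.255) = -33.445
Substitute f_A = 0.727 − f_C:
f_C·(-59.4 − -36.9) = -33.445 − 0.727×(-36.9) = -6.619
f_C = -6.619 / -22.5 = 0.2942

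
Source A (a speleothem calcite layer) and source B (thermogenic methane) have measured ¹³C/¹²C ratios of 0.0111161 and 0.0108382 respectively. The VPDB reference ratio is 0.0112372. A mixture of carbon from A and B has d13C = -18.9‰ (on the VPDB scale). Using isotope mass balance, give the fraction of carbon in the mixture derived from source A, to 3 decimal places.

δ_A = (0.0111161/0.0112372 − 1)×1000 = (0.989223 − 1)×1000 = -10.777‰
δ_B = (0.0108382/0.0112372 − 1)×1000 = (0.964493 − 1)×1000 = -35.507‰
f_A = (δ_mix − δ_B)/(δ_A − δ_B) = (-18.9 − (-35.507))/(-10.777 − (-35.507))
f_A = 16.607 / 24.730 = 0.6715

0.672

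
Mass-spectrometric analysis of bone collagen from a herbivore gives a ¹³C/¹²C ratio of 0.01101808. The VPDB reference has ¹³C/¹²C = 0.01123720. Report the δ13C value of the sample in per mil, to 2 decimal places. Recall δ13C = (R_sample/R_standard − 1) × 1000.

-19.50 per mil

δ13C = (R_sample / R_standard − 1) × 1000
R_sample / R_standard = 0.01101808 / 0.01123720 = 0.980500
δ13C = (0.980500 − 1) × 1000 = -19.500 per mil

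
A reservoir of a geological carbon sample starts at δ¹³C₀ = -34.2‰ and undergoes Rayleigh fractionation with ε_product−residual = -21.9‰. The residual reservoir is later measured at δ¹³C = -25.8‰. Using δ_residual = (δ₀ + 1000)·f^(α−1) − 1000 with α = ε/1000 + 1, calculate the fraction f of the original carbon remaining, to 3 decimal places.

0.673

α − 1 = ε/1000 = -0.0219
(δ_res + 1000)/(δ₀ + 1000) = (-25.8 + 1000)/(-34.2 + 1000) = 974.2/965.8 = 1.008697
f = 1.008697^(1/-0.0219) = exp(ln(1.008697)/-0.0219) = exp(0.00866/-0.0219)
f = exp(-0.3954) = 0.6734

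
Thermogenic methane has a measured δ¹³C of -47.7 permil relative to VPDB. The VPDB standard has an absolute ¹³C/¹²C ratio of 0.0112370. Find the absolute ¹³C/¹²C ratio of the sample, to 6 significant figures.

R_sample = R_standard × (δ¹³C/1000 + 1)
R_sample = 0.0112370 × (-47.7/1000 + 1) = 0.0112370 × 0.952300
R_sample = 0.0107010

0.0107010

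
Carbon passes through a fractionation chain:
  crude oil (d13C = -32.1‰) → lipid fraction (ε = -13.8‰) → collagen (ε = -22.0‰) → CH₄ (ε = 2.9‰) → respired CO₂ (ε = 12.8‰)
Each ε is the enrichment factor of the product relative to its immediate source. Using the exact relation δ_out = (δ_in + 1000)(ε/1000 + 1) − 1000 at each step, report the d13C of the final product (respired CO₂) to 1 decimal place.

-51.8‰

step 1: δ = (-32.10 + 1000)·(-13.8/1000 + 1) − 1000 = -45.46‰
step 2: δ = (-45.46 + 1000)·(-22.0/1000 + 1) − 1000 = -66.46‰
step 3: δ = (-66.46 + 1000)·(2.9/1000 + 1) − 1000 = -63.75‰
step 4: δ = (-63.75 + 1000)·(12.8/1000 + 1) − 1000 = -51.77‰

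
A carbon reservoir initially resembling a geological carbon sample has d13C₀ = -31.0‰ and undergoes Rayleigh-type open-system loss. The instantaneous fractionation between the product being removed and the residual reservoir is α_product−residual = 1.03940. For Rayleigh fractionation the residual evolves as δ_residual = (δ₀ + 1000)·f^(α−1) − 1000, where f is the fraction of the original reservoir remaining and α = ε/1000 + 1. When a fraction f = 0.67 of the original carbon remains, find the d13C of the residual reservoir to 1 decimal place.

Rayleigh residual: δ_res = (δ₀ + 1000)·f^(α−1) − 1000
α − 1 = 0.03940
f^(α−1) = 0.67^(0.03940) = 0.984345
δ_res = (-31.0 + 1000) × 0.984345 − 1000 = 953.830 − 1000 = -46.17‰

-46.2‰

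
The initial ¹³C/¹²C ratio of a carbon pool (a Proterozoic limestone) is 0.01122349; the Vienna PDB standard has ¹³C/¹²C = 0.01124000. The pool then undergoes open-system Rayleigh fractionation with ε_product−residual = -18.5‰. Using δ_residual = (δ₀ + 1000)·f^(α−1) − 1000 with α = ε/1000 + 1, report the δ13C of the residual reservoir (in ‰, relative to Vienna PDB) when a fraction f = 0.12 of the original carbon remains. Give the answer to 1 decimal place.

38.5‰

δ₀ = (0.01122349/0.01124000 − 1)×1000 = (0.998531 − 1)×1000 = -1.469‰
α − 1 = ε/1000 = -0.0185
f^(α−1) = 0.12^(-0.0185) = 1.040004
δ_res = (-1.469 + 1000) × 1.040004 − 1000 = 1038.477 − 1000 = 38.48‰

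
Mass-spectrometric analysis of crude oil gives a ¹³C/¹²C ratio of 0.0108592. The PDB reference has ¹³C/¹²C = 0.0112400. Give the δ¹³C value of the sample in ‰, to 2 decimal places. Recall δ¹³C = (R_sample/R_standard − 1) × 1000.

δ¹³C = (R_sample / R_standard − 1) × 1000
R_sample / R_standard = 0.0108592 / 0.0112400 = 0.966121
δ¹³C = (0.966121 − 1) × 1000 = -33.879‰

-33.88‰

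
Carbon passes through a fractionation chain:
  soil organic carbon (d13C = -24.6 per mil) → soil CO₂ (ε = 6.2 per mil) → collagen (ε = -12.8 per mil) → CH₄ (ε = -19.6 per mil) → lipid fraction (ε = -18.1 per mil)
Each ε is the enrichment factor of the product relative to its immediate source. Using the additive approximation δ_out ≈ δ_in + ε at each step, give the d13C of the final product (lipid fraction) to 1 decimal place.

-68.9 per mil

step 1: δ ≈ -24.6 + (6.2) = -18.4 per mil
step 2: δ ≈ -18.4 + (-12.8) = -31.2 per mil
step 3: δ ≈ -31.2 + (-19.6) = -50.8 per mil
step 4: δ ≈ -50.8 + (-18.1) = -68.9 per mil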